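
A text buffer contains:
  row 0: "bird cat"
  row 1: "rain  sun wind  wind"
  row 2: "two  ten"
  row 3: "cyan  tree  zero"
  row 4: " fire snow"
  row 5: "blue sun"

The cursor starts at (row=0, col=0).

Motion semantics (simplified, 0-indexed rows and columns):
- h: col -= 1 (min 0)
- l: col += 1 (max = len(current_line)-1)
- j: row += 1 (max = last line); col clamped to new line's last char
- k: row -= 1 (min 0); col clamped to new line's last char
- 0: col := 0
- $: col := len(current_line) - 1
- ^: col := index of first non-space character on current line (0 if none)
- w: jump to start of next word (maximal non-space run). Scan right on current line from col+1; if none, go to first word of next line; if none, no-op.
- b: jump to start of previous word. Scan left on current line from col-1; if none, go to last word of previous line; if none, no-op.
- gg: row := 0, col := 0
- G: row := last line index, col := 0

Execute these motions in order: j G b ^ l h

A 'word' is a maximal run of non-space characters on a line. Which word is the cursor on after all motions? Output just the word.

After 1 (j): row=1 col=0 char='r'
After 2 (G): row=5 col=0 char='b'
After 3 (b): row=4 col=6 char='s'
After 4 (^): row=4 col=1 char='f'
After 5 (l): row=4 col=2 char='i'
After 6 (h): row=4 col=1 char='f'

Answer: fire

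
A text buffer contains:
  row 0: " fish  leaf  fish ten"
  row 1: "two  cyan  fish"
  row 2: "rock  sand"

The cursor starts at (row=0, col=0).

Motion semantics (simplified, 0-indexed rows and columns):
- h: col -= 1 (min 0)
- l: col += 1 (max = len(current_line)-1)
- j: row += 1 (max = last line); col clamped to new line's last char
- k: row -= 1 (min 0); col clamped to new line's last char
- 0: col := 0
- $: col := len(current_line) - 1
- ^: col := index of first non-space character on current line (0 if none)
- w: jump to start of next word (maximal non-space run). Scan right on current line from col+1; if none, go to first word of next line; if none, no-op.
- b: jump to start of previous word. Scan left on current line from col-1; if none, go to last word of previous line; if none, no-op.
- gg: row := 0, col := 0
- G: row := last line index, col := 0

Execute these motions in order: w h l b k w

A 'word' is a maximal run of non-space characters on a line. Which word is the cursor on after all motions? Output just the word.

Answer: leaf

Derivation:
After 1 (w): row=0 col=1 char='f'
After 2 (h): row=0 col=0 char='_'
After 3 (l): row=0 col=1 char='f'
After 4 (b): row=0 col=1 char='f'
After 5 (k): row=0 col=1 char='f'
After 6 (w): row=0 col=7 char='l'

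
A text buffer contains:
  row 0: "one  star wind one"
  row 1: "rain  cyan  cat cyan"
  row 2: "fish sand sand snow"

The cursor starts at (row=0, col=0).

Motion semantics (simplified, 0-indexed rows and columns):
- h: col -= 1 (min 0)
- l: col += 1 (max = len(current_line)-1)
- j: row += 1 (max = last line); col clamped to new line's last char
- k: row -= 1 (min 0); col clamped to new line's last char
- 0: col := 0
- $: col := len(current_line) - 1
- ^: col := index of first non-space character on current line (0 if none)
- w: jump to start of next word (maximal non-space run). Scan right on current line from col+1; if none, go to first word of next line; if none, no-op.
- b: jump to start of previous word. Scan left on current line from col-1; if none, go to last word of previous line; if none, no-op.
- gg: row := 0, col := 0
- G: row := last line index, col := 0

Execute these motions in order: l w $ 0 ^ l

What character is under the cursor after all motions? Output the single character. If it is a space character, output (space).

Answer: n

Derivation:
After 1 (l): row=0 col=1 char='n'
After 2 (w): row=0 col=5 char='s'
After 3 ($): row=0 col=17 char='e'
After 4 (0): row=0 col=0 char='o'
After 5 (^): row=0 col=0 char='o'
After 6 (l): row=0 col=1 char='n'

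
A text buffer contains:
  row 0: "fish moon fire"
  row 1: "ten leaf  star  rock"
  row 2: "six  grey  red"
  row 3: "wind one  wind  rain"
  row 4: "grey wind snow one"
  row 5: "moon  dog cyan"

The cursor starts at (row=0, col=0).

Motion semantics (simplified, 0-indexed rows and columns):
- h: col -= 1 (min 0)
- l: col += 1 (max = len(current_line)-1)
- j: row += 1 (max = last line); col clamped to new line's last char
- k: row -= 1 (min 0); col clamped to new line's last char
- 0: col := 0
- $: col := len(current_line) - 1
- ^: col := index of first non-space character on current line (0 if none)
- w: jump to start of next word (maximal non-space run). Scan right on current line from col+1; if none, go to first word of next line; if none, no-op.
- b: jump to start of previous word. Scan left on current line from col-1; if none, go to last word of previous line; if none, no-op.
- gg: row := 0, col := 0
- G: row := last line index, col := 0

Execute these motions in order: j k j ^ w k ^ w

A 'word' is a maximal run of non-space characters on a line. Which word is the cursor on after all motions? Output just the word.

After 1 (j): row=1 col=0 char='t'
After 2 (k): row=0 col=0 char='f'
After 3 (j): row=1 col=0 char='t'
After 4 (^): row=1 col=0 char='t'
After 5 (w): row=1 col=4 char='l'
After 6 (k): row=0 col=4 char='_'
After 7 (^): row=0 col=0 char='f'
After 8 (w): row=0 col=5 char='m'

Answer: moon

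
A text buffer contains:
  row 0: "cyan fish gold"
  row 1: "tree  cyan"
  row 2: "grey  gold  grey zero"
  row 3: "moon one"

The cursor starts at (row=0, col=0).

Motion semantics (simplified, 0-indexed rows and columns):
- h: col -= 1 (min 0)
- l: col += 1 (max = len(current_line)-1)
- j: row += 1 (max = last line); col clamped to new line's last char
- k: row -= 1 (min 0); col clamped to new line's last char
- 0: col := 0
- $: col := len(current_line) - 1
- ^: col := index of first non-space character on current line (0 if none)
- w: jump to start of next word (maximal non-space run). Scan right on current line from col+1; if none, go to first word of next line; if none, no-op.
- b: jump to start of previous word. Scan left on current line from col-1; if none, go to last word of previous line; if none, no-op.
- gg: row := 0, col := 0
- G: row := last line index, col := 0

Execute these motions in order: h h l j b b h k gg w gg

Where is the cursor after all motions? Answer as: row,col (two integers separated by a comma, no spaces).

After 1 (h): row=0 col=0 char='c'
After 2 (h): row=0 col=0 char='c'
After 3 (l): row=0 col=1 char='y'
After 4 (j): row=1 col=1 char='r'
After 5 (b): row=1 col=0 char='t'
After 6 (b): row=0 col=10 char='g'
After 7 (h): row=0 col=9 char='_'
After 8 (k): row=0 col=9 char='_'
After 9 (gg): row=0 col=0 char='c'
After 10 (w): row=0 col=5 char='f'
After 11 (gg): row=0 col=0 char='c'

Answer: 0,0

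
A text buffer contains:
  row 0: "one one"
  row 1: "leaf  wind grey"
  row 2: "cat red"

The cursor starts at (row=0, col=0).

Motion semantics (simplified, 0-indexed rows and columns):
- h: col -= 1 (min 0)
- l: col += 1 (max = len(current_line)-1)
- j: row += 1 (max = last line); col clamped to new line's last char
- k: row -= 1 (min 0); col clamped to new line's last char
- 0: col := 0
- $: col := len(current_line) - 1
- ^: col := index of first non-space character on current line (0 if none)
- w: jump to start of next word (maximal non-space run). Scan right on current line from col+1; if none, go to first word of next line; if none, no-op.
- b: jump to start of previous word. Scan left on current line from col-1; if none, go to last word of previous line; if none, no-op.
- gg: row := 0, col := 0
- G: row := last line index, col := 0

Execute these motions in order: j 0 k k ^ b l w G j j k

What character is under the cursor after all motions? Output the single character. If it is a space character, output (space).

After 1 (j): row=1 col=0 char='l'
After 2 (0): row=1 col=0 char='l'
After 3 (k): row=0 col=0 char='o'
After 4 (k): row=0 col=0 char='o'
After 5 (^): row=0 col=0 char='o'
After 6 (b): row=0 col=0 char='o'
After 7 (l): row=0 col=1 char='n'
After 8 (w): row=0 col=4 char='o'
After 9 (G): row=2 col=0 char='c'
After 10 (j): row=2 col=0 char='c'
After 11 (j): row=2 col=0 char='c'
After 12 (k): row=1 col=0 char='l'

Answer: l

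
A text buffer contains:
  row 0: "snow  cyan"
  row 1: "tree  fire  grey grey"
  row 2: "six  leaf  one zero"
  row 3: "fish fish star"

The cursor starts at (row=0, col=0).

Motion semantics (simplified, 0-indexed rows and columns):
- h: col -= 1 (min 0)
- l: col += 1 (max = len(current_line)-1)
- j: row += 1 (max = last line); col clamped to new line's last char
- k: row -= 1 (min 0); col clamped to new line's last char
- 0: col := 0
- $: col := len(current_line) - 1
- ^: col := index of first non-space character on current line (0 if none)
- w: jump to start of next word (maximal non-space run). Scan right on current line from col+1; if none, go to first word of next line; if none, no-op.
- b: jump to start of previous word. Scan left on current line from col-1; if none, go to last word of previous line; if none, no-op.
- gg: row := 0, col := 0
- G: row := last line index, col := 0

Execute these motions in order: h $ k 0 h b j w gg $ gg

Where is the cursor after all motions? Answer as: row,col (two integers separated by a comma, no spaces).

Answer: 0,0

Derivation:
After 1 (h): row=0 col=0 char='s'
After 2 ($): row=0 col=9 char='n'
After 3 (k): row=0 col=9 char='n'
After 4 (0): row=0 col=0 char='s'
After 5 (h): row=0 col=0 char='s'
After 6 (b): row=0 col=0 char='s'
After 7 (j): row=1 col=0 char='t'
After 8 (w): row=1 col=6 char='f'
After 9 (gg): row=0 col=0 char='s'
After 10 ($): row=0 col=9 char='n'
After 11 (gg): row=0 col=0 char='s'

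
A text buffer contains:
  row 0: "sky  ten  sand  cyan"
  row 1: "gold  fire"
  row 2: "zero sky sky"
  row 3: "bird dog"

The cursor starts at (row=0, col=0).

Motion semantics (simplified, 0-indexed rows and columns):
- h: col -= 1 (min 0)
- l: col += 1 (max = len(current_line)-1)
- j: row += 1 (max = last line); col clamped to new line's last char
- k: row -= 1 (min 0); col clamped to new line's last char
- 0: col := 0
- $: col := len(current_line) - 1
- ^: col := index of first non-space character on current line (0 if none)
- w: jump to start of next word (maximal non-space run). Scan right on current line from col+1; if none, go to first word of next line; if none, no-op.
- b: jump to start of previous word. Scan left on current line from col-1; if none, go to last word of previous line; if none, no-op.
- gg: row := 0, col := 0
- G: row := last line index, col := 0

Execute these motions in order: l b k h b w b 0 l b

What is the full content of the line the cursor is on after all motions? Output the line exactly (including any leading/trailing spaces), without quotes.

Answer: sky  ten  sand  cyan

Derivation:
After 1 (l): row=0 col=1 char='k'
After 2 (b): row=0 col=0 char='s'
After 3 (k): row=0 col=0 char='s'
After 4 (h): row=0 col=0 char='s'
After 5 (b): row=0 col=0 char='s'
After 6 (w): row=0 col=5 char='t'
After 7 (b): row=0 col=0 char='s'
After 8 (0): row=0 col=0 char='s'
After 9 (l): row=0 col=1 char='k'
After 10 (b): row=0 col=0 char='s'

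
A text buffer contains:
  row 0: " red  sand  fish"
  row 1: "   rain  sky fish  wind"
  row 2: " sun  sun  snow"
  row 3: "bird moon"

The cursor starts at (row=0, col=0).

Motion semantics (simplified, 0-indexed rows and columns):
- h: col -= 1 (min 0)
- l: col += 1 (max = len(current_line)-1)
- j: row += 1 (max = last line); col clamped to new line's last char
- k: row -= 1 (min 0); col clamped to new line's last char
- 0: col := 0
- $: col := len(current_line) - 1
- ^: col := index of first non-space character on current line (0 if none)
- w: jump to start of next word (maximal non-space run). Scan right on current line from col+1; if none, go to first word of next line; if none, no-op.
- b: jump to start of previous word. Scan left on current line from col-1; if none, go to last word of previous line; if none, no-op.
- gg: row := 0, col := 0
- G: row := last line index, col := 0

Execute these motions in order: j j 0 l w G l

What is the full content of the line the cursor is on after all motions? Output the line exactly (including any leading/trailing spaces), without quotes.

Answer: bird moon

Derivation:
After 1 (j): row=1 col=0 char='_'
After 2 (j): row=2 col=0 char='_'
After 3 (0): row=2 col=0 char='_'
After 4 (l): row=2 col=1 char='s'
After 5 (w): row=2 col=6 char='s'
After 6 (G): row=3 col=0 char='b'
After 7 (l): row=3 col=1 char='i'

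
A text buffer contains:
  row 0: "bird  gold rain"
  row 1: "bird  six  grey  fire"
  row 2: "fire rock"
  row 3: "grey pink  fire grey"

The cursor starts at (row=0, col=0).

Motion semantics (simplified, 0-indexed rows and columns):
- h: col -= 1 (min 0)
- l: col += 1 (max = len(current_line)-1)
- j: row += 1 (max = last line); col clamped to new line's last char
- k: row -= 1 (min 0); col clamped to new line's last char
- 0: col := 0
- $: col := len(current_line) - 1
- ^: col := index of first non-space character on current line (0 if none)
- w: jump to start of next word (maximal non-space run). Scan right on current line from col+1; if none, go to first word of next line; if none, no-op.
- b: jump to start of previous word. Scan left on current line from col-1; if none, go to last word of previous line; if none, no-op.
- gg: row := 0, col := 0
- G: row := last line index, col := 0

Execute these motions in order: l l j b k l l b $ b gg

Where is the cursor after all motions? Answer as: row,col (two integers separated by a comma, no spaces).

Answer: 0,0

Derivation:
After 1 (l): row=0 col=1 char='i'
After 2 (l): row=0 col=2 char='r'
After 3 (j): row=1 col=2 char='r'
After 4 (b): row=1 col=0 char='b'
After 5 (k): row=0 col=0 char='b'
After 6 (l): row=0 col=1 char='i'
After 7 (l): row=0 col=2 char='r'
After 8 (b): row=0 col=0 char='b'
After 9 ($): row=0 col=14 char='n'
After 10 (b): row=0 col=11 char='r'
After 11 (gg): row=0 col=0 char='b'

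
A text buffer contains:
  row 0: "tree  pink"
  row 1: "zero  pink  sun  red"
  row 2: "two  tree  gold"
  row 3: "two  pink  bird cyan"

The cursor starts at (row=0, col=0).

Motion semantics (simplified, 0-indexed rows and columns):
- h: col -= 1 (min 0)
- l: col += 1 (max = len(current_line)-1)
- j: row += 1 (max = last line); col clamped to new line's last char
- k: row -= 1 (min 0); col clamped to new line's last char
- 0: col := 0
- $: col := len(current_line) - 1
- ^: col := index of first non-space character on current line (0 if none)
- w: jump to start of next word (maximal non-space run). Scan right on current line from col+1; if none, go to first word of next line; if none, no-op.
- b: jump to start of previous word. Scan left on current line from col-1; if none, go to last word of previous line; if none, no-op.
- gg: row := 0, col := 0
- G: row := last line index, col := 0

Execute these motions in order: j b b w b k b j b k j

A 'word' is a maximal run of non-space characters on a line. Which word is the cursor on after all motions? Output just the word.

Answer: pink

Derivation:
After 1 (j): row=1 col=0 char='z'
After 2 (b): row=0 col=6 char='p'
After 3 (b): row=0 col=0 char='t'
After 4 (w): row=0 col=6 char='p'
After 5 (b): row=0 col=0 char='t'
After 6 (k): row=0 col=0 char='t'
After 7 (b): row=0 col=0 char='t'
After 8 (j): row=1 col=0 char='z'
After 9 (b): row=0 col=6 char='p'
After 10 (k): row=0 col=6 char='p'
After 11 (j): row=1 col=6 char='p'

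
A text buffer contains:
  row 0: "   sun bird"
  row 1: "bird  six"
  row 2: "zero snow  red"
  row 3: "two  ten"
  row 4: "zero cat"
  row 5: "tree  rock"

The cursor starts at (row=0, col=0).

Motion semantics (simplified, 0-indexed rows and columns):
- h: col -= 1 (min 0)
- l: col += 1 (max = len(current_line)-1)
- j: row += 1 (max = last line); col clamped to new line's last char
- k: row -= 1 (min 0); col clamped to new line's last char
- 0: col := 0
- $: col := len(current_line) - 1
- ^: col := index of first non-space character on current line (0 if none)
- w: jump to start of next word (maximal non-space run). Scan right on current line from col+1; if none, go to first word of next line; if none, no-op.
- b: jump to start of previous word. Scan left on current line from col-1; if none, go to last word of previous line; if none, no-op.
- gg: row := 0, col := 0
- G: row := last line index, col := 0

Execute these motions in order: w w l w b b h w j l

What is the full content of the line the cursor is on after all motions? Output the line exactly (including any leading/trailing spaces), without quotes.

Answer: bird  six

Derivation:
After 1 (w): row=0 col=3 char='s'
After 2 (w): row=0 col=7 char='b'
After 3 (l): row=0 col=8 char='i'
After 4 (w): row=1 col=0 char='b'
After 5 (b): row=0 col=7 char='b'
After 6 (b): row=0 col=3 char='s'
After 7 (h): row=0 col=2 char='_'
After 8 (w): row=0 col=3 char='s'
After 9 (j): row=1 col=3 char='d'
After 10 (l): row=1 col=4 char='_'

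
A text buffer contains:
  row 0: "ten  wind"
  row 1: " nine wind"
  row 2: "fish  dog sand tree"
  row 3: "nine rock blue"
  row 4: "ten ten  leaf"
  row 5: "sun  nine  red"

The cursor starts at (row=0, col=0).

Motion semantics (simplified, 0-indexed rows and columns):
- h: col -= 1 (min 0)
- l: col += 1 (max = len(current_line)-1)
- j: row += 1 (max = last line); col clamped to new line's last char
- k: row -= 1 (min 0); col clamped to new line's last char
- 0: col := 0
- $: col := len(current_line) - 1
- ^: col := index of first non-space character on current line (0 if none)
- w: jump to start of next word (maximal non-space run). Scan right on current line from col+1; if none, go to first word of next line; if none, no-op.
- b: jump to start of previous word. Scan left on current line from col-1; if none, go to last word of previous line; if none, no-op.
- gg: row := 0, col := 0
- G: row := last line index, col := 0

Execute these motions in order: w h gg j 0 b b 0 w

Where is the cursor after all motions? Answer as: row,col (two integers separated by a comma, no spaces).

After 1 (w): row=0 col=5 char='w'
After 2 (h): row=0 col=4 char='_'
After 3 (gg): row=0 col=0 char='t'
After 4 (j): row=1 col=0 char='_'
After 5 (0): row=1 col=0 char='_'
After 6 (b): row=0 col=5 char='w'
After 7 (b): row=0 col=0 char='t'
After 8 (0): row=0 col=0 char='t'
After 9 (w): row=0 col=5 char='w'

Answer: 0,5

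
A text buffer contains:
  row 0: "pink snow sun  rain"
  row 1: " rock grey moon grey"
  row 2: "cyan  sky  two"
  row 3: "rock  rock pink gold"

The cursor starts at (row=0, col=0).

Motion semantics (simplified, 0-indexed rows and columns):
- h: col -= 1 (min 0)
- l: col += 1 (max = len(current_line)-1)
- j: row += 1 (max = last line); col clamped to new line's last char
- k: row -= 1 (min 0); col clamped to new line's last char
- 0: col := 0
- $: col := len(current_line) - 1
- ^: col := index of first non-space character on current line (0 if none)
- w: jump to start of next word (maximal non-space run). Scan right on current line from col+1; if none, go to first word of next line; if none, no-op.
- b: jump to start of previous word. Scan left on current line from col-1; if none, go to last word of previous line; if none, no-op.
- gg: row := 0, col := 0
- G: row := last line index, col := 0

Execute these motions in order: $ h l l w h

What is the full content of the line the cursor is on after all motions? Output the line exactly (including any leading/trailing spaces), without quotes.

After 1 ($): row=0 col=18 char='n'
After 2 (h): row=0 col=17 char='i'
After 3 (l): row=0 col=18 char='n'
After 4 (l): row=0 col=18 char='n'
After 5 (w): row=1 col=1 char='r'
After 6 (h): row=1 col=0 char='_'

Answer:  rock grey moon grey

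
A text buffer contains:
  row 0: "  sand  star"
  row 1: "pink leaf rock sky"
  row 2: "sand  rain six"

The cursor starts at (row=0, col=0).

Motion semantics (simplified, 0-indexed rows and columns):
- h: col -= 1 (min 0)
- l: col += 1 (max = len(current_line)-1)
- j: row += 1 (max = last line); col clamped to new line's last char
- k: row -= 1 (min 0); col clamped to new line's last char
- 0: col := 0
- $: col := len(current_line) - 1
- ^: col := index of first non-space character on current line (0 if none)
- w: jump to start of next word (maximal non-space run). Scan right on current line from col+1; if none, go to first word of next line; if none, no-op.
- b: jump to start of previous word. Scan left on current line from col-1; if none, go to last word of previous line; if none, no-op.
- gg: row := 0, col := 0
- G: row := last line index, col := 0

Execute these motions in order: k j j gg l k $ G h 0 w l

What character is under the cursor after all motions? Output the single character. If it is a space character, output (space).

After 1 (k): row=0 col=0 char='_'
After 2 (j): row=1 col=0 char='p'
After 3 (j): row=2 col=0 char='s'
After 4 (gg): row=0 col=0 char='_'
After 5 (l): row=0 col=1 char='_'
After 6 (k): row=0 col=1 char='_'
After 7 ($): row=0 col=11 char='r'
After 8 (G): row=2 col=0 char='s'
After 9 (h): row=2 col=0 char='s'
After 10 (0): row=2 col=0 char='s'
After 11 (w): row=2 col=6 char='r'
After 12 (l): row=2 col=7 char='a'

Answer: a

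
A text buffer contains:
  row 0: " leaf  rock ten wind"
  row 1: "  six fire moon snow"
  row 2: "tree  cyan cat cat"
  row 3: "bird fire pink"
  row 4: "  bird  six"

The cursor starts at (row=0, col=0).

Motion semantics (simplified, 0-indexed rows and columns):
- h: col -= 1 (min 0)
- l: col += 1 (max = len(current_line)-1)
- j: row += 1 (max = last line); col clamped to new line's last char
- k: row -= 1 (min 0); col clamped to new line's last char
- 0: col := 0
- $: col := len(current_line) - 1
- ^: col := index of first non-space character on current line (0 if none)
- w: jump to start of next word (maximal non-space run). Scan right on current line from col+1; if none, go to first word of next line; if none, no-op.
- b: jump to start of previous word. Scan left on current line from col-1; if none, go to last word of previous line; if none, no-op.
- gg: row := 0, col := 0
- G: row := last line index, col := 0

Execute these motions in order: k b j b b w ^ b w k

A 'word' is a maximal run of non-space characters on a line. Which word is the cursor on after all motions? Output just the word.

After 1 (k): row=0 col=0 char='_'
After 2 (b): row=0 col=0 char='_'
After 3 (j): row=1 col=0 char='_'
After 4 (b): row=0 col=16 char='w'
After 5 (b): row=0 col=12 char='t'
After 6 (w): row=0 col=16 char='w'
After 7 (^): row=0 col=1 char='l'
After 8 (b): row=0 col=1 char='l'
After 9 (w): row=0 col=7 char='r'
After 10 (k): row=0 col=7 char='r'

Answer: rock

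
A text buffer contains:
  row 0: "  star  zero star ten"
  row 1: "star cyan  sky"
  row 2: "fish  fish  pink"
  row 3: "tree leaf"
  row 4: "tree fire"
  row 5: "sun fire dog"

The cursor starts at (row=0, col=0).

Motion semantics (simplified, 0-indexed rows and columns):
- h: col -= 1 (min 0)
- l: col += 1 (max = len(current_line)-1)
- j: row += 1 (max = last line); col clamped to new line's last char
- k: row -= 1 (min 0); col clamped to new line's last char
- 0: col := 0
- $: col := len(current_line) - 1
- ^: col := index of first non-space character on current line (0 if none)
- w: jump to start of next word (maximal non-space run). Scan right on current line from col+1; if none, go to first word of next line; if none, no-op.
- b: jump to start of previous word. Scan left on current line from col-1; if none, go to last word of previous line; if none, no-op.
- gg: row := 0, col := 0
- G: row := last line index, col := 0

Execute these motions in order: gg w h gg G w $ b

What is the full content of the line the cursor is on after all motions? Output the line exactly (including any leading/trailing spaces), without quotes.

Answer: sun fire dog

Derivation:
After 1 (gg): row=0 col=0 char='_'
After 2 (w): row=0 col=2 char='s'
After 3 (h): row=0 col=1 char='_'
After 4 (gg): row=0 col=0 char='_'
After 5 (G): row=5 col=0 char='s'
After 6 (w): row=5 col=4 char='f'
After 7 ($): row=5 col=11 char='g'
After 8 (b): row=5 col=9 char='d'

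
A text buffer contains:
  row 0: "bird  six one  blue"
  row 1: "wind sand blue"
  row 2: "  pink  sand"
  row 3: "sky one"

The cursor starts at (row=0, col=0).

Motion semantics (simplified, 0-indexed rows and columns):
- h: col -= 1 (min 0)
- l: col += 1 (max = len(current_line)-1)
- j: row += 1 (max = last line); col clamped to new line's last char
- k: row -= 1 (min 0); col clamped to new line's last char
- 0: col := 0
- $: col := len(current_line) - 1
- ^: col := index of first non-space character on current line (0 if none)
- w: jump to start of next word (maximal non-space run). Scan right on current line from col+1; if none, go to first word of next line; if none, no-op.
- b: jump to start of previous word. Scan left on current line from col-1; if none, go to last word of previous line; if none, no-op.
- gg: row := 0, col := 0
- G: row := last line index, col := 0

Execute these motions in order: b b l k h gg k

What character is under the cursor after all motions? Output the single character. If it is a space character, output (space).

Answer: b

Derivation:
After 1 (b): row=0 col=0 char='b'
After 2 (b): row=0 col=0 char='b'
After 3 (l): row=0 col=1 char='i'
After 4 (k): row=0 col=1 char='i'
After 5 (h): row=0 col=0 char='b'
After 6 (gg): row=0 col=0 char='b'
After 7 (k): row=0 col=0 char='b'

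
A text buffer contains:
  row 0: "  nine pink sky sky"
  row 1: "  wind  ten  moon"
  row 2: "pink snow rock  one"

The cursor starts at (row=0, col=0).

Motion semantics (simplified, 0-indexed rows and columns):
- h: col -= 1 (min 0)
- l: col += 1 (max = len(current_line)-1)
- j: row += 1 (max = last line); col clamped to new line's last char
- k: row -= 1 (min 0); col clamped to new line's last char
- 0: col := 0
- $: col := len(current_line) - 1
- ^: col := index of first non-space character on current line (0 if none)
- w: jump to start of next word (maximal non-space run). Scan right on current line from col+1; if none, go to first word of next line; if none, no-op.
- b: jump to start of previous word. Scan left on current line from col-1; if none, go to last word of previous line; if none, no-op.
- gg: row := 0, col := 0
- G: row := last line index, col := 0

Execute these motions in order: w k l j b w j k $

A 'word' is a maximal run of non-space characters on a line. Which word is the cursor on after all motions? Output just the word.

Answer: moon

Derivation:
After 1 (w): row=0 col=2 char='n'
After 2 (k): row=0 col=2 char='n'
After 3 (l): row=0 col=3 char='i'
After 4 (j): row=1 col=3 char='i'
After 5 (b): row=1 col=2 char='w'
After 6 (w): row=1 col=8 char='t'
After 7 (j): row=2 col=8 char='w'
After 8 (k): row=1 col=8 char='t'
After 9 ($): row=1 col=16 char='n'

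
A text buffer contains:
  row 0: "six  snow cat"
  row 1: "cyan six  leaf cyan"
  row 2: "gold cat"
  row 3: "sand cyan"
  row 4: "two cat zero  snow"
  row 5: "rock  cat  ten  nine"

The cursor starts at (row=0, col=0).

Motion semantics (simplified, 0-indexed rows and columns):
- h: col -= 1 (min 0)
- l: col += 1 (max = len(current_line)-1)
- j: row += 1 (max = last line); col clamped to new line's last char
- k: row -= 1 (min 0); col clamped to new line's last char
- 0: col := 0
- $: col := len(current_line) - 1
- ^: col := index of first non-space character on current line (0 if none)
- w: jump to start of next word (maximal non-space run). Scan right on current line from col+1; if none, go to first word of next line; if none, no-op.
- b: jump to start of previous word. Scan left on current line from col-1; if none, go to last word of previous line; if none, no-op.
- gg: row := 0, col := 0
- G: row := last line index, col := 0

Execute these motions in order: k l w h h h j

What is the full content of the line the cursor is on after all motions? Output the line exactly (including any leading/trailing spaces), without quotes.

Answer: cyan six  leaf cyan

Derivation:
After 1 (k): row=0 col=0 char='s'
After 2 (l): row=0 col=1 char='i'
After 3 (w): row=0 col=5 char='s'
After 4 (h): row=0 col=4 char='_'
After 5 (h): row=0 col=3 char='_'
After 6 (h): row=0 col=2 char='x'
After 7 (j): row=1 col=2 char='a'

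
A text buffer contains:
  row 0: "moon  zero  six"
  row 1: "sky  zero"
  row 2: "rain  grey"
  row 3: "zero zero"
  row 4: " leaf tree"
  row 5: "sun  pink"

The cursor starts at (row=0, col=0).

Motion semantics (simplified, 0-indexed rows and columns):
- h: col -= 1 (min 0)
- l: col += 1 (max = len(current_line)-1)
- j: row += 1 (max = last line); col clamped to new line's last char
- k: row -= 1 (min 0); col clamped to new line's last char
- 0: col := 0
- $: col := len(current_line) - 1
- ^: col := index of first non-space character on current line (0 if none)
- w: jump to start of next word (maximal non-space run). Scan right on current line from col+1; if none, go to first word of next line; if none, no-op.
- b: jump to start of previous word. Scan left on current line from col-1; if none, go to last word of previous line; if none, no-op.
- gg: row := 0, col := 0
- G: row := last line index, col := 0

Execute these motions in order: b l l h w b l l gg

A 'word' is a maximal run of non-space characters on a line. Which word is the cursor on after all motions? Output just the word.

Answer: moon

Derivation:
After 1 (b): row=0 col=0 char='m'
After 2 (l): row=0 col=1 char='o'
After 3 (l): row=0 col=2 char='o'
After 4 (h): row=0 col=1 char='o'
After 5 (w): row=0 col=6 char='z'
After 6 (b): row=0 col=0 char='m'
After 7 (l): row=0 col=1 char='o'
After 8 (l): row=0 col=2 char='o'
After 9 (gg): row=0 col=0 char='m'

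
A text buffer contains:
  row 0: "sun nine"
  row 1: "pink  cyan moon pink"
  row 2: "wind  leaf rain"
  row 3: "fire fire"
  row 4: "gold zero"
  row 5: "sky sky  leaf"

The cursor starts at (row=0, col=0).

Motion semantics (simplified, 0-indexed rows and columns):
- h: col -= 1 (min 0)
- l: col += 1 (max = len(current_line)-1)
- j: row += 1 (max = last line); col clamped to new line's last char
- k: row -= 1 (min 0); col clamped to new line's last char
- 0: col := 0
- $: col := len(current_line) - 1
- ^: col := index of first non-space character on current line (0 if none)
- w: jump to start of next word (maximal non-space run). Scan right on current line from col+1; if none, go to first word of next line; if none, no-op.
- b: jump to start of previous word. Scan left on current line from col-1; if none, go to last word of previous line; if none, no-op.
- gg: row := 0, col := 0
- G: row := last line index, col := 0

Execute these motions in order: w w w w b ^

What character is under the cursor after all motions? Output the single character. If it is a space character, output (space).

After 1 (w): row=0 col=4 char='n'
After 2 (w): row=1 col=0 char='p'
After 3 (w): row=1 col=6 char='c'
After 4 (w): row=1 col=11 char='m'
After 5 (b): row=1 col=6 char='c'
After 6 (^): row=1 col=0 char='p'

Answer: p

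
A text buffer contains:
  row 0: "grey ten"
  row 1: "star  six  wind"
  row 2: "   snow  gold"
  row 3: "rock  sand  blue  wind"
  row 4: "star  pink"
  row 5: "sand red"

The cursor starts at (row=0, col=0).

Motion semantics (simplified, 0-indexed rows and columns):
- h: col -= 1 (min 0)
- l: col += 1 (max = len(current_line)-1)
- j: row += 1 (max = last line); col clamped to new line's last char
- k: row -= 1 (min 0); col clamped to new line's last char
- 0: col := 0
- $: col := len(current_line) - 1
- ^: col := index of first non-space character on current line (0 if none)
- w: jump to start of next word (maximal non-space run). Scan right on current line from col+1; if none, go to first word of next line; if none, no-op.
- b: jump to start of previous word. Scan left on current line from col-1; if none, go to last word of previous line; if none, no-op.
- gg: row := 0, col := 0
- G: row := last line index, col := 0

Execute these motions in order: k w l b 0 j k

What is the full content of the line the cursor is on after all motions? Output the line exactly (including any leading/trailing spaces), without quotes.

After 1 (k): row=0 col=0 char='g'
After 2 (w): row=0 col=5 char='t'
After 3 (l): row=0 col=6 char='e'
After 4 (b): row=0 col=5 char='t'
After 5 (0): row=0 col=0 char='g'
After 6 (j): row=1 col=0 char='s'
After 7 (k): row=0 col=0 char='g'

Answer: grey ten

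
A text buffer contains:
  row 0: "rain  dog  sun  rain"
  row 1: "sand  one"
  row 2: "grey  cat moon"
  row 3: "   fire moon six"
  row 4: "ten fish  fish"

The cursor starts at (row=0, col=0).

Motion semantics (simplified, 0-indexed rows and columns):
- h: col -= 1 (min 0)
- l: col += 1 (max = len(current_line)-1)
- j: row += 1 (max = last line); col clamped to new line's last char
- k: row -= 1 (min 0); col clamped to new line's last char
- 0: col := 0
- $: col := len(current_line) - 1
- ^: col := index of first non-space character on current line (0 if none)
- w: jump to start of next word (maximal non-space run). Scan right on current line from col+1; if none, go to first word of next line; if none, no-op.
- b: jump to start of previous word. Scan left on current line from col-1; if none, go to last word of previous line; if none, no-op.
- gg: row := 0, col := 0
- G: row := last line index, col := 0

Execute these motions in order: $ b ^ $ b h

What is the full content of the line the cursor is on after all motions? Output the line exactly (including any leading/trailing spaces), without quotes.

After 1 ($): row=0 col=19 char='n'
After 2 (b): row=0 col=16 char='r'
After 3 (^): row=0 col=0 char='r'
After 4 ($): row=0 col=19 char='n'
After 5 (b): row=0 col=16 char='r'
After 6 (h): row=0 col=15 char='_'

Answer: rain  dog  sun  rain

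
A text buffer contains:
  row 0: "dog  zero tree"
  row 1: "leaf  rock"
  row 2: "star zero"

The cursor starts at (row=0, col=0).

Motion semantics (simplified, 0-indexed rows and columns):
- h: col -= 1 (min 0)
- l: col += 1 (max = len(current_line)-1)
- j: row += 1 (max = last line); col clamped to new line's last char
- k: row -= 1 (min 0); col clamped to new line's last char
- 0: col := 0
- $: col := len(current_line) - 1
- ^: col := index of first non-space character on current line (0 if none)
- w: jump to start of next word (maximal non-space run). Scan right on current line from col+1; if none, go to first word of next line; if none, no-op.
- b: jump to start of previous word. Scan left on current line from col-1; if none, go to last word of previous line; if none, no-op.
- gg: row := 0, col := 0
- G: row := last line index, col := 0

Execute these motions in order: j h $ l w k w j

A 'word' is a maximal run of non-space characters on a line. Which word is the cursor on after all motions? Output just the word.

After 1 (j): row=1 col=0 char='l'
After 2 (h): row=1 col=0 char='l'
After 3 ($): row=1 col=9 char='k'
After 4 (l): row=1 col=9 char='k'
After 5 (w): row=2 col=0 char='s'
After 6 (k): row=1 col=0 char='l'
After 7 (w): row=1 col=6 char='r'
After 8 (j): row=2 col=6 char='e'

Answer: zero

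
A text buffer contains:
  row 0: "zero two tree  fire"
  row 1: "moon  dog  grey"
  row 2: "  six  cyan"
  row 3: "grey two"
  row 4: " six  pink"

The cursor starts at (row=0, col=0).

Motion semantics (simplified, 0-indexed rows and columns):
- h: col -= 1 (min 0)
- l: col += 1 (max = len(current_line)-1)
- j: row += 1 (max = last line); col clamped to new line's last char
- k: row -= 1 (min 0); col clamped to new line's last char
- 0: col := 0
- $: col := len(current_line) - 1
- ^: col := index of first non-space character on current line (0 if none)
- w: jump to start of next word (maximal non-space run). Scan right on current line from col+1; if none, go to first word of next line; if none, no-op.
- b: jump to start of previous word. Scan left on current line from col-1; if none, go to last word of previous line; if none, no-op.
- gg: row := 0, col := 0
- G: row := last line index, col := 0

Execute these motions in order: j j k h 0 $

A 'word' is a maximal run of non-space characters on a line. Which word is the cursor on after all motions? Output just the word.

Answer: grey

Derivation:
After 1 (j): row=1 col=0 char='m'
After 2 (j): row=2 col=0 char='_'
After 3 (k): row=1 col=0 char='m'
After 4 (h): row=1 col=0 char='m'
After 5 (0): row=1 col=0 char='m'
After 6 ($): row=1 col=14 char='y'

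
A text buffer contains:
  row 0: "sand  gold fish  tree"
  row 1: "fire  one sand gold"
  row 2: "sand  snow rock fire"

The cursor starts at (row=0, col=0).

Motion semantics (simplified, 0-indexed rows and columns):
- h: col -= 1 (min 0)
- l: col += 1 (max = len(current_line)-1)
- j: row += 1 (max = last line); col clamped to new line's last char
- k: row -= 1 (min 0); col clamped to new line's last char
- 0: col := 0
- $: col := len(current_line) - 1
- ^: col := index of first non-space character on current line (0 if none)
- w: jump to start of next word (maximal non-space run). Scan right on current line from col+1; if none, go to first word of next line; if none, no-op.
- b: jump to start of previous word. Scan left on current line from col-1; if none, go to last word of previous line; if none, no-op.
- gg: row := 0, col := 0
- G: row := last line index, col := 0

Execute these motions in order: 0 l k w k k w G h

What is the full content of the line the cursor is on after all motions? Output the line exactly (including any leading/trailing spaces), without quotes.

After 1 (0): row=0 col=0 char='s'
After 2 (l): row=0 col=1 char='a'
After 3 (k): row=0 col=1 char='a'
After 4 (w): row=0 col=6 char='g'
After 5 (k): row=0 col=6 char='g'
After 6 (k): row=0 col=6 char='g'
After 7 (w): row=0 col=11 char='f'
After 8 (G): row=2 col=0 char='s'
After 9 (h): row=2 col=0 char='s'

Answer: sand  snow rock fire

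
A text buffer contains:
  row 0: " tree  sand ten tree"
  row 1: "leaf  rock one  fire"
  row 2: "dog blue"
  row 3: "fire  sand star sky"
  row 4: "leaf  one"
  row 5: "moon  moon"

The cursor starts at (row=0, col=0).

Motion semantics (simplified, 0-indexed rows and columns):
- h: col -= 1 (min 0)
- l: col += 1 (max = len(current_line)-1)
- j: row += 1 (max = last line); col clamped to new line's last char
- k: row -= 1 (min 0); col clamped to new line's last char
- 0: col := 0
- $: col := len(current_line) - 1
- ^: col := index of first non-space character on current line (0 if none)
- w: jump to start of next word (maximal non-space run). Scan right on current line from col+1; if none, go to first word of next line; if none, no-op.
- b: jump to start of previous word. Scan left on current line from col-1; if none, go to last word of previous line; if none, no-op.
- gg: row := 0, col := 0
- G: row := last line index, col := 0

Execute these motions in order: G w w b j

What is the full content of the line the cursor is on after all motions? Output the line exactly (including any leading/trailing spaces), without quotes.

After 1 (G): row=5 col=0 char='m'
After 2 (w): row=5 col=6 char='m'
After 3 (w): row=5 col=6 char='m'
After 4 (b): row=5 col=0 char='m'
After 5 (j): row=5 col=0 char='m'

Answer: moon  moon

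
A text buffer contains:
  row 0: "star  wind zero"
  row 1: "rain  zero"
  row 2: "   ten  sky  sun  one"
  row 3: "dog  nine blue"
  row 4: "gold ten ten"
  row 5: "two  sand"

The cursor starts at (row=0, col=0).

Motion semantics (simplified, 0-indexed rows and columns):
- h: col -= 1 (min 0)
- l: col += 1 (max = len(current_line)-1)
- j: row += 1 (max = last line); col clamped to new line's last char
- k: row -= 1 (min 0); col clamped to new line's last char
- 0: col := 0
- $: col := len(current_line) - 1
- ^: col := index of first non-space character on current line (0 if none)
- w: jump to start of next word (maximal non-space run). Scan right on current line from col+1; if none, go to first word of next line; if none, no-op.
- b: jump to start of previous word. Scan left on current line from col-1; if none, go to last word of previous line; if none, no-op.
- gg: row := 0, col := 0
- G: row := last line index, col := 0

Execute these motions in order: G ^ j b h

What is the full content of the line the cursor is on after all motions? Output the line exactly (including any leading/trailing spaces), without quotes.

After 1 (G): row=5 col=0 char='t'
After 2 (^): row=5 col=0 char='t'
After 3 (j): row=5 col=0 char='t'
After 4 (b): row=4 col=9 char='t'
After 5 (h): row=4 col=8 char='_'

Answer: gold ten ten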